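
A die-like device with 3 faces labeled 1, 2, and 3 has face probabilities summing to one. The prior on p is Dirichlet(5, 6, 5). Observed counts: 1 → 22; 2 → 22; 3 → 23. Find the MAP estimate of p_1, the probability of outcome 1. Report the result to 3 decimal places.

MAP estimate: 0.325

The posterior is Dirichlet(αᵢ + nᵢ) = Dirichlet(27, 28, 28).
For a Dirichlet(a₁,…,a_K) with all aᵢ > 1, the mode has j-th component (aⱼ − 1)/(Σaᵢ − K).
Here Σaᵢ = 83 and K = 3, so p_1 = (27 − 1)/(83 − 3) = 26/80 ≈ 0.325.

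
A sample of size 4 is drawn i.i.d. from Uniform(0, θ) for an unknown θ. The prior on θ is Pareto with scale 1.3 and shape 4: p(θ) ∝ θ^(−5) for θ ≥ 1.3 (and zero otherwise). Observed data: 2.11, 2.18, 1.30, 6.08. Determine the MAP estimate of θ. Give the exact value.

θ̂_MAP = 6.08

The Uniform(0, θ) likelihood is θ^(−n) for θ ≥ max(xᵢ), zero otherwise. Here max(xᵢ) = 6.08.
Posterior ∝ θ^(−5) · θ^(−4) = θ^(−9) on θ ≥ max(1.3, 6.08) = 6.08.
This density is strictly decreasing in θ, so the posterior mode lies at the lower boundary of the support.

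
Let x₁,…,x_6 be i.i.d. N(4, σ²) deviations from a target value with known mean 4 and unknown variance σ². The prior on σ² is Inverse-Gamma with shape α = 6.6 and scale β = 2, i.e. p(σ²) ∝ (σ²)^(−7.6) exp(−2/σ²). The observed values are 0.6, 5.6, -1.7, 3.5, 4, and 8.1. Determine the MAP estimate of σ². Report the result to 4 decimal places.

Sum of squared deviations about the known mean: SS = (0.6−4)² + (5.6−4)² + (-1.7−4)² + (3.5−4)² + (4−4)² + (8.1−4)² = 63.67.
The Normal likelihood contributes (σ²)^(−n/2) exp(−SS/(2σ²)), so the posterior is Inverse-Gamma(α + n/2, β + SS/2) = Inverse-Gamma(9.6, 33.835).
The mode of Inverse-Gamma(a, b) is b/(a+1) = 33.835/10.6 ≈ 3.1920.

σ̂²_MAP = 3.1920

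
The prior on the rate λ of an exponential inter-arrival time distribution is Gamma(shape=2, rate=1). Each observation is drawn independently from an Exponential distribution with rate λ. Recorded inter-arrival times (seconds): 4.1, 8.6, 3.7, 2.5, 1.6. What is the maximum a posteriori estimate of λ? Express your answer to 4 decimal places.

λ̂_MAP = 0.2791

The Exponential(rate=λ) likelihood is ∝ λ^n e^(−λΣtᵢ). Here n = 5 and Σtᵢ = 4.1 + 8.6 + 3.7 + 2.5 + 1.6 = 20.5.
Posterior ∝ λe^(−1λ) · λ^5e^(−20.5λ) = λ^6e^(−21.5λ), i.e. Gamma(7, 21.5).
Mode = (a−1)/b = 6/21.5 ≈ 0.2791.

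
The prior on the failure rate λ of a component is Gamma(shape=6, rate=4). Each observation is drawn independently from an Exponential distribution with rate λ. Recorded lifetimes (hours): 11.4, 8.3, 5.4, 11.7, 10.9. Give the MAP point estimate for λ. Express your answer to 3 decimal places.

λ̂_MAP = 0.193

The Exponential(rate=λ) likelihood is ∝ λ^n e^(−λΣtᵢ). Here n = 5 and Σtᵢ = 11.4 + 8.3 + 5.4 + 11.7 + 10.9 = 47.7.
Posterior ∝ λ^5e^(−4λ) · λ^5e^(−47.7λ) = λ^10e^(−51.7λ), i.e. Gamma(11, 51.7).
Mode = (a−1)/b = 10/51.7 ≈ 0.193.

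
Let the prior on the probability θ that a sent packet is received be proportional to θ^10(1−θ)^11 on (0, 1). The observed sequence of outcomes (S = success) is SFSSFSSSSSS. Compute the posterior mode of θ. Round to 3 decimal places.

θ̂_MAP = 0.594

The prior density ∝ θ^10(1−θ)^11 is the kernel of Beta(11, 12).
Data: 9 successes in 11 trials (from the sequence). The binomial likelihood contributes θ^9(1−θ)^2, so the posterior is Beta(11+9, 12+2) = Beta(20, 14).
For Beta(a, b) with a, b > 1 the mode is (a−1)/(a+b−2) = 19/32 ≈ 0.594.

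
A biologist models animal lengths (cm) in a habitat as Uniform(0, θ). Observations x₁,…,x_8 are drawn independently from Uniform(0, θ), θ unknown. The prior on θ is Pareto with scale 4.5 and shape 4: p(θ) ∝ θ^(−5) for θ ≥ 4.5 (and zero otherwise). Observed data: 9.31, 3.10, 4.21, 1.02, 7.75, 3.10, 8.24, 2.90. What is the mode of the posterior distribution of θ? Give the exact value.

The Uniform(0, θ) likelihood is θ^(−n) for θ ≥ max(xᵢ), zero otherwise. Here max(xᵢ) = 9.31.
Posterior ∝ θ^(−5) · θ^(−8) = θ^(−13) on θ ≥ max(4.5, 9.31) = 9.31.
This density is strictly decreasing in θ, so the posterior mode lies at the lower boundary of the support.

θ̂_MAP = 9.31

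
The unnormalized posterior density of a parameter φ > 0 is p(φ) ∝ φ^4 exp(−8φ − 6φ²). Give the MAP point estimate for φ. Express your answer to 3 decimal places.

ℓ'(φ) = 4/φ − 8 − 12φ. Setting this to zero and multiplying by φ: 12φ² + 8φ − 4 = 0.
φ = (−8 + √(8² + 4·12·4)) / (2·12) = (−8 + √256) / 24 = (−8 + 16)/24 = 1/3.
ℓ''(φ) = −4/φ² − 12 < 0, confirming a maximum.

φ̂_MAP = 0.333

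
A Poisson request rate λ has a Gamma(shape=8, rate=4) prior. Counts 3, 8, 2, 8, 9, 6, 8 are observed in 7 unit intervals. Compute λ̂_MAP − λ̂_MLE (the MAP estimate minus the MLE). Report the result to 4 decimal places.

Σxᵢ = 44. Posterior is Gamma(52, 11); MAP = (52−1)/11 = 51/11 ≈ 4.63636.
MLE = x̄ = 44/7 ≈ 6.28571.
Difference = 51/11 − 44/7 = -127/77 ≈ -1.6494.

MAP − MLE = -1.6494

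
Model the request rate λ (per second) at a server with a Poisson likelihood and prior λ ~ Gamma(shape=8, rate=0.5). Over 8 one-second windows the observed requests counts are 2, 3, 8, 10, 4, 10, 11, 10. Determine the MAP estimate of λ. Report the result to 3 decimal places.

λ̂_MAP = 7.647

Σxᵢ = 2+3+8+10+4+10+11+10 = 58, with n = 8.
Posterior ∝ λ^7e^(−0.5λ) · λ^58e^(−8λ) = λ^65e^(−8.5λ), i.e. Gamma(shape=66, rate=8.5).
The mode of a Gamma(a, b) with a ≥ 1 (shape–rate) is (a−1)/b = 65/8.5 ≈ 7.647.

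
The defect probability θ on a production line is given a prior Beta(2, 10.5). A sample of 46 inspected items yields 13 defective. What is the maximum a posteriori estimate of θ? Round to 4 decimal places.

Prior: Beta(2, 10.5).
Data: 13 successes in 46 trials. The binomial likelihood contributes θ^13(1−θ)^33, so the posterior is Beta(2+13, 10.5+33) = Beta(15, 43.5).
For Beta(a, b) with a, b > 1 the mode is (a−1)/(a+b−2) = 14/56.5 ≈ 0.2478.

θ̂_MAP = 0.2478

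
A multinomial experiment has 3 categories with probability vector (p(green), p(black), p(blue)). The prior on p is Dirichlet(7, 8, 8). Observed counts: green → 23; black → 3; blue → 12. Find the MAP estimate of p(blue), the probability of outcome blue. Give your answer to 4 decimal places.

The posterior is Dirichlet(αᵢ + nᵢ) = Dirichlet(30, 11, 20).
For a Dirichlet(a₁,…,a_K) with all aᵢ > 1, the mode has j-th component (aⱼ − 1)/(Σaᵢ − K).
Here Σaᵢ = 61 and K = 3, so p(blue) = (20 − 1)/(61 − 3) = 19/58 ≈ 0.3276.

MAP estimate of p(blue) = 0.3276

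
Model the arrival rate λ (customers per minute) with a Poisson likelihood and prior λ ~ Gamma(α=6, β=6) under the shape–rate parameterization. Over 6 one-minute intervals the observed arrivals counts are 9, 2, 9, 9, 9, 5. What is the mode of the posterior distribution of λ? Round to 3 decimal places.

λ̂_MAP = 4.000

Σxᵢ = 9+2+9+9+9+5 = 43, with n = 6.
Posterior ∝ λ^5e^(−6λ) · λ^43e^(−6λ) = λ^48e^(−12λ), i.e. Gamma(shape=49, rate=12).
The mode of a Gamma(a, b) with a ≥ 1 (shape–rate) is (a−1)/b = 48/12 ≈ 4.000.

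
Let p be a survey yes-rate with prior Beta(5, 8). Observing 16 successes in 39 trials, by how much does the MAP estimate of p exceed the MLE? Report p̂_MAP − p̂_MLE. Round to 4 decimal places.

Posterior is Beta(21, 31); MAP = (21−1)/(52−2) = 20/50 ≈ 0.40000.
MLE ignores the prior: p̂_MLE = k/n = 16/39 ≈ 0.41026.
Difference = 20/50 − 16/39 = -2/195 ≈ -0.0103.

MAP − MLE = -0.0103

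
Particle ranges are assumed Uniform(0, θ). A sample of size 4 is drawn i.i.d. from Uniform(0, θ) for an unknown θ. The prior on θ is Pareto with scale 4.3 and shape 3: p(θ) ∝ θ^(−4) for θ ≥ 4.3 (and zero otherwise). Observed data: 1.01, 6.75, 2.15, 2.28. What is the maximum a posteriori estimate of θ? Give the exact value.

The Uniform(0, θ) likelihood is θ^(−n) for θ ≥ max(xᵢ), zero otherwise. Here max(xᵢ) = 6.75.
Posterior ∝ θ^(−4) · θ^(−4) = θ^(−8) on θ ≥ max(4.3, 6.75) = 6.75.
This density is strictly decreasing in θ, so the posterior mode lies at the lower boundary of the support.

θ̂_MAP = 6.75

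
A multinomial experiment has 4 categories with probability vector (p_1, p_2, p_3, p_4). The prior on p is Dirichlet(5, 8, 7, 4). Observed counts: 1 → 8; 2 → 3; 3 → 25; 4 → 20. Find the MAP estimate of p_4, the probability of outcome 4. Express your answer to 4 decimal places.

MAP estimate: 0.3026

The posterior is Dirichlet(αᵢ + nᵢ) = Dirichlet(13, 11, 32, 24).
For a Dirichlet(a₁,…,a_K) with all aᵢ > 1, the mode has j-th component (aⱼ − 1)/(Σaᵢ − K).
Here Σaᵢ = 80 and K = 4, so p_4 = (24 − 1)/(80 − 4) = 23/76 ≈ 0.3026.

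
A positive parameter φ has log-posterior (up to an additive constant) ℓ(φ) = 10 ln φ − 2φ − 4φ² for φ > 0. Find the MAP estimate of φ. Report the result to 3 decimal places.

φ̂_MAP = 1.000

ℓ'(φ) = 10/φ − 2 − 8φ. Setting this to zero and multiplying by φ: 8φ² + 2φ − 10 = 0.
φ = (−2 + √(2² + 4·8·10)) / (2·8) = (−2 + √324) / 16 = (−2 + 18)/16 = 1.
ℓ''(φ) = −10/φ² − 8 < 0, confirming a maximum.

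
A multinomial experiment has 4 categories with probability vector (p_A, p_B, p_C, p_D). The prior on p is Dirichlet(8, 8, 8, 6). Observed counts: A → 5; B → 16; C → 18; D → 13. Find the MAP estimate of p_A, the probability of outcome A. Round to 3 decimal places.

The posterior is Dirichlet(αᵢ + nᵢ) = Dirichlet(13, 24, 26, 19).
For a Dirichlet(a₁,…,a_K) with all aᵢ > 1, the mode has j-th component (aⱼ − 1)/(Σaᵢ − K).
Here Σaᵢ = 82 and K = 4, so p_A = (13 − 1)/(82 − 4) = 12/78 ≈ 0.154.

MAP estimate of p_A = 0.154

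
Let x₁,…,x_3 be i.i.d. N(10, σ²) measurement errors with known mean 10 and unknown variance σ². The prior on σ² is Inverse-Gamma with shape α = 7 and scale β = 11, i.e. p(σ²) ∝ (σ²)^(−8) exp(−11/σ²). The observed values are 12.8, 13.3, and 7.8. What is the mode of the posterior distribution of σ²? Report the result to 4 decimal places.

Sum of squared deviations about the known mean: SS = (12.8−10)² + (13.3−10)² + (7.8−10)² = 23.57.
The Normal likelihood contributes (σ²)^(−n/2) exp(−SS/(2σ²)), so the posterior is Inverse-Gamma(α + n/2, β + SS/2) = Inverse-Gamma(8.5, 22.785).
The mode of Inverse-Gamma(a, b) is b/(a+1) = 22.785/9.5 ≈ 2.3984.

σ̂²_MAP = 2.3984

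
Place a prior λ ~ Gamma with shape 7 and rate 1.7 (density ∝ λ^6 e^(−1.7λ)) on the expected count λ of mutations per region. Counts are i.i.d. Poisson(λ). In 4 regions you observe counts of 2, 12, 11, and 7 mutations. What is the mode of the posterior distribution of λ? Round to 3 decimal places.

λ̂_MAP = 6.667

Σxᵢ = 2+12+11+7 = 32, with n = 4.
Posterior ∝ λ^6e^(−1.7λ) · λ^32e^(−4λ) = λ^38e^(−5.7λ), i.e. Gamma(shape=39, rate=5.7).
The mode of a Gamma(a, b) with a ≥ 1 (shape–rate) is (a−1)/b = 38/5.7 ≈ 6.667.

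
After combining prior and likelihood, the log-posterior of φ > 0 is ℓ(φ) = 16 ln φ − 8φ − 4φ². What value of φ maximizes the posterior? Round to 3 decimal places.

φ̂_MAP = 1.000

ℓ'(φ) = 16/φ − 8 − 8φ. Setting this to zero and multiplying by φ: 8φ² + 8φ − 16 = 0.
φ = (−8 + √(8² + 4·8·16)) / (2·8) = (−8 + √576) / 16 = (−8 + 24)/16 = 1.
ℓ''(φ) = −16/φ² − 8 < 0, confirming a maximum.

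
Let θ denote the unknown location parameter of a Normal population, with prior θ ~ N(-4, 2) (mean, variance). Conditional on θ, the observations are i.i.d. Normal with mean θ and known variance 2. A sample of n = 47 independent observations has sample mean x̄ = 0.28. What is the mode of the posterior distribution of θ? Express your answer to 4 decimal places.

n = 47, x̄ = 0.28.
For a Normal prior and Normal likelihood with known variance, the posterior is Normal; its mode equals its mean, the precision-weighted average.
Prior precision 1/σ₀² = 1/2 = 0.5; data precision n/σ² = 47/2 = 23.5.
θ̂ = (0.5·(-4) + 23.5·0.28) / (0.5 + 23.5) = 4.58/24 = 229/1200 ≈ 0.1908.

θ̂_MAP = 0.1908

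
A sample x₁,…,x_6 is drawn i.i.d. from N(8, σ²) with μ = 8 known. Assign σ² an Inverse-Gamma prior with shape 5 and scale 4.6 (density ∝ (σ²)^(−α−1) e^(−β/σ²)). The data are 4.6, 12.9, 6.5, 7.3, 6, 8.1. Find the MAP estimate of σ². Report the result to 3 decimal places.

σ̂²_MAP = 2.862

Sum of squared deviations about the known mean: SS = (4.6−8)² + (12.9−8)² + (6.5−8)² + (7.3−8)² + (6−8)² + (8.1−8)² = 42.32.
The Normal likelihood contributes (σ²)^(−n/2) exp(−SS/(2σ²)), so the posterior is Inverse-Gamma(α + n/2, β + SS/2) = Inverse-Gamma(8, 25.76).
The mode of Inverse-Gamma(a, b) is b/(a+1) = 25.76/9 ≈ 2.862.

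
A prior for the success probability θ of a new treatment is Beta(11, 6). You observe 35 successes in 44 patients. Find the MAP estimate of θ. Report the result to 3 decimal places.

Prior: Beta(11, 6).
Data: 35 successes in 44 trials. The binomial likelihood contributes θ^35(1−θ)^9, so the posterior is Beta(11+35, 6+9) = Beta(46, 15).
For Beta(a, b) with a, b > 1 the mode is (a−1)/(a+b−2) = 45/59 ≈ 0.763.

θ̂_MAP = 0.763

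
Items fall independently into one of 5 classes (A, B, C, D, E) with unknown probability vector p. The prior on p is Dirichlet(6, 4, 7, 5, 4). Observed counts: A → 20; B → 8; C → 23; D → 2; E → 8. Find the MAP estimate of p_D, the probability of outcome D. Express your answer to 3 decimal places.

The posterior is Dirichlet(αᵢ + nᵢ) = Dirichlet(26, 12, 30, 7, 12).
For a Dirichlet(a₁,…,a_K) with all aᵢ > 1, the mode has j-th component (aⱼ − 1)/(Σaᵢ − K).
Here Σaᵢ = 87 and K = 5, so p_D = (7 − 1)/(87 − 5) = 6/82 ≈ 0.073.

MAP estimate of p_D = 0.073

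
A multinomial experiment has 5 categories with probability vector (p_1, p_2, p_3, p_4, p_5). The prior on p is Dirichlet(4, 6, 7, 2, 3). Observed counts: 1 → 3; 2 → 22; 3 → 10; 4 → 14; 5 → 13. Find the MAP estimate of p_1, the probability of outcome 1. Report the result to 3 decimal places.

MAP estimate: 0.076

The posterior is Dirichlet(αᵢ + nᵢ) = Dirichlet(7, 28, 17, 16, 16).
For a Dirichlet(a₁,…,a_K) with all aᵢ > 1, the mode has j-th component (aⱼ − 1)/(Σaᵢ − K).
Here Σaᵢ = 84 and K = 5, so p_1 = (7 − 1)/(84 − 5) = 6/79 ≈ 0.076.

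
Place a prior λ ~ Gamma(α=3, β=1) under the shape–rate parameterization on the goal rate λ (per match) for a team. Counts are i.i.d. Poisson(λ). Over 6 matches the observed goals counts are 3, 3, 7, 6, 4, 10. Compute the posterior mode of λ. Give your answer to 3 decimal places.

Σxᵢ = 3+3+7+6+4+10 = 33, with n = 6.
Posterior ∝ λ^2e^(−1λ) · λ^33e^(−6λ) = λ^35e^(−7λ), i.e. Gamma(shape=36, rate=7).
The mode of a Gamma(a, b) with a ≥ 1 (shape–rate) is (a−1)/b = 35/7 ≈ 5.000.

λ̂_MAP = 5.000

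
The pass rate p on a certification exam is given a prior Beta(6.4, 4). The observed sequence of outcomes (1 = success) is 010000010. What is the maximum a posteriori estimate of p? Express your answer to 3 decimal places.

p̂_MAP = 0.425

Prior: Beta(6.4, 4).
Data: 2 successes in 9 trials (from the sequence). The binomial likelihood contributes p^2(1−p)^7, so the posterior is Beta(6.4+2, 4+7) = Beta(8.4, 11).
For Beta(a, b) with a, b > 1 the mode is (a−1)/(a+b−2) = 7.4/17.4 ≈ 0.425.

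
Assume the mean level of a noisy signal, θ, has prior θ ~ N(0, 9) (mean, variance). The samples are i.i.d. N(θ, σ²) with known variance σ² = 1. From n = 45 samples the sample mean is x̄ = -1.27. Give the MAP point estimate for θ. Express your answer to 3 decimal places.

n = 45, x̄ = -1.27.
For a Normal prior and Normal likelihood with known variance, the posterior is Normal; its mode equals its mean, the precision-weighted average.
Prior precision 1/σ₀² = 1/9; data precision n/σ² = 45/1 = 45.
θ̂ = ((1/9)·0 + 45·(-1.27)) / (1/9 + 45) = (-57.15)/(406/9) = -10287/8120 ≈ -1.267.

θ̂_MAP = -1.267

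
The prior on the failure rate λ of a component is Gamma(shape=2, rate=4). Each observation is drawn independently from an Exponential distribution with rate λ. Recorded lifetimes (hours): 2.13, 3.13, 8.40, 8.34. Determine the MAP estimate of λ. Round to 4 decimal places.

The Exponential(rate=λ) likelihood is ∝ λ^n e^(−λΣtᵢ). Here n = 4 and Σtᵢ = 2.13 + 3.13 + 8.40 + 8.34 = 22.
Posterior ∝ λe^(−4λ) · λ^4e^(−22λ) = λ^5e^(−26λ), i.e. Gamma(6, 26).
Mode = (a−1)/b = 5/26 ≈ 0.1923.

λ̂_MAP = 0.1923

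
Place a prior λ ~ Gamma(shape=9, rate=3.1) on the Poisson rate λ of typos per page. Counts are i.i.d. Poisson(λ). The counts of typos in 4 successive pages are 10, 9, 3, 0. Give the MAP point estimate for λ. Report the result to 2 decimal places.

Σxᵢ = 10+9+3+0 = 22, with n = 4.
Posterior ∝ λ^8e^(−3.1λ) · λ^22e^(−4λ) = λ^30e^(−7.1λ), i.e. Gamma(shape=31, rate=7.1).
The mode of a Gamma(a, b) with a ≥ 1 (shape–rate) is (a−1)/b = 30/7.1 ≈ 4.23.

λ̂_MAP = 4.23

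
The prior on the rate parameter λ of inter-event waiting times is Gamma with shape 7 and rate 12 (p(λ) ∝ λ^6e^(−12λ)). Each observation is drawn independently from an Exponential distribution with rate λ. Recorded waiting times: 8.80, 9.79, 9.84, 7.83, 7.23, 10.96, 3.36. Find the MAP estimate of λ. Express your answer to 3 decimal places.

λ̂_MAP = 0.186

The Exponential(rate=λ) likelihood is ∝ λ^n e^(−λΣtᵢ). Here n = 7 and Σtᵢ = 8.80 + 9.79 + 9.84 + 7.83 + 7.23 + 10.96 + 3.36 = 57.81.
Posterior ∝ λ^6e^(−12λ) · λ^7e^(−57.81λ) = λ^13e^(−69.81λ), i.e. Gamma(14, 69.81).
Mode = (a−1)/b = 13/69.81 ≈ 0.186.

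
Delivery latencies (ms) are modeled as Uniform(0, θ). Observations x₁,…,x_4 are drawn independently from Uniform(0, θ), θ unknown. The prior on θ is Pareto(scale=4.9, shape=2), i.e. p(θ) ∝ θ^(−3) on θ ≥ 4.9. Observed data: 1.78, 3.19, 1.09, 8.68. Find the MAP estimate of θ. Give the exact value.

θ̂_MAP = 8.68

The Uniform(0, θ) likelihood is θ^(−n) for θ ≥ max(xᵢ), zero otherwise. Here max(xᵢ) = 8.68.
Posterior ∝ θ^(−3) · θ^(−4) = θ^(−7) on θ ≥ max(4.9, 8.68) = 8.68.
This density is strictly decreasing in θ, so the posterior mode lies at the lower boundary of the support.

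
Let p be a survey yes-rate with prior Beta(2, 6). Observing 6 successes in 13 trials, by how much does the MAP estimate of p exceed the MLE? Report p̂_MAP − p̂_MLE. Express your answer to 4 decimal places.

Posterior is Beta(8, 13); MAP = (8−1)/(21−2) = 7/19 ≈ 0.36842.
MLE ignores the prior: p̂_MLE = k/n = 6/13 ≈ 0.46154.
Difference = 7/19 − 6/13 = -23/247 ≈ -0.0931.

MAP − MLE = -0.0931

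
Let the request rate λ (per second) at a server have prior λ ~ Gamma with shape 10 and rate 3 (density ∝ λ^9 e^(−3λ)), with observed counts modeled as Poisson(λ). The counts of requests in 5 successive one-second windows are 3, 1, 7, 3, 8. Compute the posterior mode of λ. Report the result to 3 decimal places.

λ̂_MAP = 3.875

Σxᵢ = 3+1+7+3+8 = 22, with n = 5.
Posterior ∝ λ^9e^(−3λ) · λ^22e^(−5λ) = λ^31e^(−8λ), i.e. Gamma(shape=32, rate=8).
The mode of a Gamma(a, b) with a ≥ 1 (shape–rate) is (a−1)/b = 31/8 ≈ 3.875.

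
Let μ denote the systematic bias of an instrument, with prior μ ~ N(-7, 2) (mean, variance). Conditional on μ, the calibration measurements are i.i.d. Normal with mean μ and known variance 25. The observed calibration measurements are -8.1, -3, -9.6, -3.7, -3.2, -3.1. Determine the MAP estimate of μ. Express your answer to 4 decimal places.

μ̂_MAP = -6.3892

n = 6; x̄ = ((-8.1) + (-3) + (-9.6) + (-3.7) + (-3.2) + (-3.1))/6 = -30.7/6 = -307/60 ≈ -5.1167.
For a Normal prior and Normal likelihood with known variance, the posterior is Normal; its mode equals its mean, the precision-weighted average.
Prior precision 1/σ₀² = 1/2 = 0.5; data precision n/σ² = 6/25 = 0.24.
μ̂ = (0.5·(-7) + 0.24·(-307/60)) / (0.5 + 0.24) = (-4.728)/0.74 = -1182/185 ≈ -6.3892.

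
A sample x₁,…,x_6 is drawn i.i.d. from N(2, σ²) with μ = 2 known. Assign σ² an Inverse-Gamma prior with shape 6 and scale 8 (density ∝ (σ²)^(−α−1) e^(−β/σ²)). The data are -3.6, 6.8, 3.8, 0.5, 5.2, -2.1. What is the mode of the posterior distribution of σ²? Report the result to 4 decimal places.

Sum of squared deviations about the known mean: SS = (-3.6−2)² + (6.8−2)² + (3.8−2)² + (0.5−2)² + (5.2−2)² + (-2.1−2)² = 86.94.
The Normal likelihood contributes (σ²)^(−n/2) exp(−SS/(2σ²)), so the posterior is Inverse-Gamma(α + n/2, β + SS/2) = Inverse-Gamma(9, 51.47).
The mode of Inverse-Gamma(a, b) is b/(a+1) = 51.47/10 ≈ 5.1470.

σ̂²_MAP = 5.1470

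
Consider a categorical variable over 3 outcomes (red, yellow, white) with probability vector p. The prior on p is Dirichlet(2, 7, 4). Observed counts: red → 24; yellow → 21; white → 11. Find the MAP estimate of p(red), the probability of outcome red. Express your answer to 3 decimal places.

The posterior is Dirichlet(αᵢ + nᵢ) = Dirichlet(26, 28, 15).
For a Dirichlet(a₁,…,a_K) with all aᵢ > 1, the mode has j-th component (aⱼ − 1)/(Σaᵢ − K).
Here Σaᵢ = 69 and K = 3, so p(red) = (26 − 1)/(69 − 3) = 25/66 ≈ 0.379.

MAP estimate of p(red) = 0.379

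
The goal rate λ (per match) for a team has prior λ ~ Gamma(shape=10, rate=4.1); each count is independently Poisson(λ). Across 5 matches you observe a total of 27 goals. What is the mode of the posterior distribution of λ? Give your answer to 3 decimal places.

Σxᵢ = 27, n = 5.
Posterior ∝ λ^9e^(−4.1λ) · λ^27e^(−5λ) = λ^36e^(−9.1λ), i.e. Gamma(shape=37, rate=9.1).
The mode of a Gamma(a, b) with a ≥ 1 (shape–rate) is (a−1)/b = 36/9.1 ≈ 3.956.

λ̂_MAP = 3.956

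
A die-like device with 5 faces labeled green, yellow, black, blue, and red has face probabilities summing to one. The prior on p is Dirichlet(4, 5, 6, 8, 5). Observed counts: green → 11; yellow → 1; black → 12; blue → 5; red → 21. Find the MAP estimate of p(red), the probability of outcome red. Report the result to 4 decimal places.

MAP estimate of p(red) = 0.3425

The posterior is Dirichlet(αᵢ + nᵢ) = Dirichlet(15, 6, 18, 13, 26).
For a Dirichlet(a₁,…,a_K) with all aᵢ > 1, the mode has j-th component (aⱼ − 1)/(Σaᵢ − K).
Here Σaᵢ = 78 and K = 5, so p(red) = (26 − 1)/(78 − 5) = 25/73 ≈ 0.3425.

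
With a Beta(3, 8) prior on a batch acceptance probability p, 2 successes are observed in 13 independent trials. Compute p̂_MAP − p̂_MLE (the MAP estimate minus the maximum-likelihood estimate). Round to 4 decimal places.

Posterior is Beta(5, 19); MAP = (5−1)/(24−2) = 4/22 ≈ 0.18182.
MLE ignores the prior: p̂_MLE = k/n = 2/13 ≈ 0.15385.
Difference = 4/22 − 2/13 = 4/143 ≈ 0.0280.

MAP − MLE = 0.0280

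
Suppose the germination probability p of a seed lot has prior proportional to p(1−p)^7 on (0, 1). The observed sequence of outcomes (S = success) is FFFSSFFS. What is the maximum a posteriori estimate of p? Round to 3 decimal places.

p̂_MAP = 0.250

The prior density ∝ p(1−p)^7 is the kernel of Beta(2, 8).
Data: 3 successes in 8 trials (from the sequence). The binomial likelihood contributes p^3(1−p)^5, so the posterior is Beta(2+3, 8+5) = Beta(5, 13).
For Beta(a, b) with a, b > 1 the mode is (a−1)/(a+b−2) = 4/16 ≈ 0.250.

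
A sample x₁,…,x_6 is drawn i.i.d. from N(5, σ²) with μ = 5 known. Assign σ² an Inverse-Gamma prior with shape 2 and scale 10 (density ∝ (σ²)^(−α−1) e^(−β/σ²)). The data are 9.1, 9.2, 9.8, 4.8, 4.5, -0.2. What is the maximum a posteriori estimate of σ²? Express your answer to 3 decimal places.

σ̂²_MAP = 8.735

Sum of squared deviations about the known mean: SS = (9.1−5)² + (9.2−5)² + (9.8−5)² + (4.8−5)² + (4.5−5)² + (-0.2−5)² = 84.82.
The Normal likelihood contributes (σ²)^(−n/2) exp(−SS/(2σ²)), so the posterior is Inverse-Gamma(α + n/2, β + SS/2) = Inverse-Gamma(5, 52.41).
The mode of Inverse-Gamma(a, b) is b/(a+1) = 52.41/6 ≈ 8.735.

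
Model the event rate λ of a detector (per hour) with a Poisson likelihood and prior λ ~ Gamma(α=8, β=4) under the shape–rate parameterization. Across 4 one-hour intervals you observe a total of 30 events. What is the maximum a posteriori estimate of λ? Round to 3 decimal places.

Σxᵢ = 30, n = 4.
Posterior ∝ λ^7e^(−4λ) · λ^30e^(−4λ) = λ^37e^(−8λ), i.e. Gamma(shape=38, rate=8).
The mode of a Gamma(a, b) with a ≥ 1 (shape–rate) is (a−1)/b = 37/8 ≈ 4.625.

λ̂_MAP = 4.625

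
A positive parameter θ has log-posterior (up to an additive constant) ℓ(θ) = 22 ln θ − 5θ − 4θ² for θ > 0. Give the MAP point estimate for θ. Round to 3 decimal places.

ℓ'(θ) = 22/θ − 5 − 8θ. Setting this to zero and multiplying by θ: 8θ² + 5θ − 22 = 0.
θ = (−5 + √(5² + 4·8·22)) / (2·8) = (−5 + √729) / 16 = (−5 + 27)/16 = 11/8.
ℓ''(θ) = −22/θ² − 8 < 0, confirming a maximum.

θ̂_MAP = 1.375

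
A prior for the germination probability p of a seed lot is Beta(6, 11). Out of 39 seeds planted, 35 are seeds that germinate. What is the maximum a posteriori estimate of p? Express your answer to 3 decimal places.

Prior: Beta(6, 11).
Data: 35 successes in 39 trials. The binomial likelihood contributes p^35(1−p)^4, so the posterior is Beta(6+35, 11+4) = Beta(41, 15).
For Beta(a, b) with a, b > 1 the mode is (a−1)/(a+b−2) = 40/54 ≈ 0.741.

p̂_MAP = 0.741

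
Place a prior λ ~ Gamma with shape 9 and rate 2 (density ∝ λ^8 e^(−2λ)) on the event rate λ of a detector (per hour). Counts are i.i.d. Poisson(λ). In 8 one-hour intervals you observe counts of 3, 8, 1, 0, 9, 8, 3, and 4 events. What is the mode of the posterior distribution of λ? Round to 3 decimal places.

λ̂_MAP = 4.400

Σxᵢ = 3+8+1+0+9+8+3+4 = 36, with n = 8.
Posterior ∝ λ^8e^(−2λ) · λ^36e^(−8λ) = λ^44e^(−10λ), i.e. Gamma(shape=45, rate=10).
The mode of a Gamma(a, b) with a ≥ 1 (shape–rate) is (a−1)/b = 44/10 ≈ 4.400.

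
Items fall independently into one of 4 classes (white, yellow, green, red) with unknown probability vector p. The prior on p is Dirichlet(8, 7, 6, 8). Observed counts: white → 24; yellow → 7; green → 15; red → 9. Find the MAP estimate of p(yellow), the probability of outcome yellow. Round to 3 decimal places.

The posterior is Dirichlet(αᵢ + nᵢ) = Dirichlet(32, 14, 21, 17).
For a Dirichlet(a₁,…,a_K) with all aᵢ > 1, the mode has j-th component (aⱼ − 1)/(Σaᵢ − K).
Here Σaᵢ = 84 and K = 4, so p(yellow) = (14 − 1)/(84 − 4) = 13/80 ≈ 0.163.

MAP estimate of p(yellow) = 0.163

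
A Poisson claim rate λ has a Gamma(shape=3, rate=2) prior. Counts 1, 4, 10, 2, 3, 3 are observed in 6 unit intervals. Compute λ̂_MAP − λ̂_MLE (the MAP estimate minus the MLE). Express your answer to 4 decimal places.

Σxᵢ = 23. Posterior is Gamma(26, 8); MAP = (26−1)/8 = 25/8 ≈ 3.12500.
MLE = x̄ = 23/6 ≈ 3.83333.
Difference = 25/8 − 23/6 = -17/24 ≈ -0.7083.

MAP − MLE = -0.7083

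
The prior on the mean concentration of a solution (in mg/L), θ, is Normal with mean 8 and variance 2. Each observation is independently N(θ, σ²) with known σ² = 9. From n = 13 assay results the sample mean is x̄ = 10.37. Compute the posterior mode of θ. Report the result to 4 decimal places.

θ̂_MAP = 9.7606

n = 13, x̄ = 10.37.
For a Normal prior and Normal likelihood with known variance, the posterior is Normal; its mode equals its mean, the precision-weighted average.
Prior precision 1/σ₀² = 1/2 = 0.5; data precision n/σ² = 13/9.
θ̂ = (0.5·8 + (13/9)·10.37) / (0.5 + 13/9) = (17081/900)/(35/18) = 17081/1750 ≈ 9.7606.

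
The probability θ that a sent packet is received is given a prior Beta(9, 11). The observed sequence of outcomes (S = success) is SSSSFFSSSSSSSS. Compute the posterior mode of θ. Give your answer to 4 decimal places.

Prior: Beta(9, 11).
Data: 12 successes in 14 trials (from the sequence). The binomial likelihood contributes θ^12(1−θ)^2, so the posterior is Beta(9+12, 11+2) = Beta(21, 13).
For Beta(a, b) with a, b > 1 the mode is (a−1)/(a+b−2) = 20/32 ≈ 0.6250.

θ̂_MAP = 0.6250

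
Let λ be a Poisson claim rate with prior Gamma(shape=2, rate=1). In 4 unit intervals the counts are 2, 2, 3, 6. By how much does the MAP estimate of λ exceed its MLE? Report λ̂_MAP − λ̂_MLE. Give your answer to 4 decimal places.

MAP − MLE = -0.4500

Σxᵢ = 13. Posterior is Gamma(15, 5); MAP = (15−1)/5 = 14/5 ≈ 2.80000.
MLE = x̄ = 13/4 ≈ 3.25000.
Difference = 14/5 − 13/4 = -9/20 ≈ -0.4500.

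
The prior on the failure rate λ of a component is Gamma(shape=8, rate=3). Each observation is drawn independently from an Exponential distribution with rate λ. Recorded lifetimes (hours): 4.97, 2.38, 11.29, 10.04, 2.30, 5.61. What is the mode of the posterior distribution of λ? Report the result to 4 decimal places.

The Exponential(rate=λ) likelihood is ∝ λ^n e^(−λΣtᵢ). Here n = 6 and Σtᵢ = 4.97 + 2.38 + 11.29 + 10.04 + 2.30 + 5.61 = 36.59.
Posterior ∝ λ^7e^(−3λ) · λ^6e^(−36.59λ) = λ^13e^(−39.59λ), i.e. Gamma(14, 39.59).
Mode = (a−1)/b = 13/39.59 ≈ 0.3284.

λ̂_MAP = 0.3284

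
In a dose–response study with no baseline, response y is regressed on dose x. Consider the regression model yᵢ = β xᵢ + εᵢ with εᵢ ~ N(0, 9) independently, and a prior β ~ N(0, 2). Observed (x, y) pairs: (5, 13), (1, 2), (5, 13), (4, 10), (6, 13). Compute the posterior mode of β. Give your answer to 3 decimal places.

log p(β | y) = −Σ(yᵢ − βxᵢ)²/(2·9) − β²/(2·2) + const.
Setting the derivative to zero: Σxᵢ(yᵢ − βxᵢ)/9 − β/2 = 0, so β = Σxᵢyᵢ / (Σxᵢ² + σ²/τ²).
Σxᵢyᵢ = 5·13 + 1·2 + 5·13 + 4·10 + 6·13 = 250; Σxᵢ² = 103; σ²/τ² = 4.5.
β̂_MAP = 250 / (103 + 4.5) = 250/107.5 ≈ 2.326.

β̂_MAP = 2.326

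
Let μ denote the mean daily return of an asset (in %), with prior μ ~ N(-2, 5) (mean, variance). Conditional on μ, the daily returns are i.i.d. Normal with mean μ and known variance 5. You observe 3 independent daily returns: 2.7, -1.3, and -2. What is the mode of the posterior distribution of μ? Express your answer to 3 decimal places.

μ̂_MAP = -0.650

n = 3; x̄ = (2.7 + (-1.3) + (-2))/3 = -0.6/3 = -0.2.
For a Normal prior and Normal likelihood with known variance, the posterior is Normal; its mode equals its mean, the precision-weighted average.
Prior precision 1/σ₀² = 1/5 = 0.2; data precision n/σ² = 3/5 = 0.6.
μ̂ = (0.2·(-2) + 0.6·(-0.2)) / (0.2 + 0.6) = (-0.52)/0.8 = -0.650.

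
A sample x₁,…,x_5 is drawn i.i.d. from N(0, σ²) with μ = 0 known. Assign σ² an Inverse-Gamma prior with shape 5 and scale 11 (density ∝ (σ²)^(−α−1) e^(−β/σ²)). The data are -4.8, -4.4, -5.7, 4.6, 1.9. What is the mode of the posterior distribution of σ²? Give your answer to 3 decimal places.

Sum of squared deviations about the known mean: SS = (-4.8−0)² + (-4.4−0)² + (-5.7−0)² + (4.6−0)² + (1.9−0)² = 99.66.
The Normal likelihood contributes (σ²)^(−n/2) exp(−SS/(2σ²)), so the posterior is Inverse-Gamma(α + n/2, β + SS/2) = Inverse-Gamma(7.5, 60.83).
The mode of Inverse-Gamma(a, b) is b/(a+1) = 60.83/8.5 ≈ 7.156.

σ̂²_MAP = 7.156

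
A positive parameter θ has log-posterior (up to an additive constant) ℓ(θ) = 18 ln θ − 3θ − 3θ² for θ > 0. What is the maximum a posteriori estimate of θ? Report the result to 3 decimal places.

ℓ'(θ) = 18/θ − 3 − 6θ. Setting this to zero and multiplying by θ: 6θ² + 3θ − 18 = 0.
θ = (−3 + √(3² + 4·6·18)) / (2·6) = (−3 + √441) / 12 = (−3 + 21)/12 = 3/2.
ℓ''(θ) = −18/θ² − 6 < 0, confirming a maximum.

θ̂_MAP = 1.500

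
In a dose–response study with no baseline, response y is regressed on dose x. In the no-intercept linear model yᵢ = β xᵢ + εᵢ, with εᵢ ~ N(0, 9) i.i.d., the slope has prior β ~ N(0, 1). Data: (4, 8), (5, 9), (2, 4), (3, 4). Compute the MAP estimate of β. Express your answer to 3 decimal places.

β̂_MAP = 1.540

log p(β | y) = −Σ(yᵢ − βxᵢ)²/(2·9) − β²/(2·1) + const.
Setting the derivative to zero: Σxᵢ(yᵢ − βxᵢ)/9 − β/1 = 0, so β = Σxᵢyᵢ / (Σxᵢ² + σ²/τ²).
Σxᵢyᵢ = 4·8 + 5·9 + 2·4 + 3·4 = 97; Σxᵢ² = 54; σ²/τ² = 9.
β̂_MAP = 97 / (54 + 9) = 97/63 ≈ 1.540.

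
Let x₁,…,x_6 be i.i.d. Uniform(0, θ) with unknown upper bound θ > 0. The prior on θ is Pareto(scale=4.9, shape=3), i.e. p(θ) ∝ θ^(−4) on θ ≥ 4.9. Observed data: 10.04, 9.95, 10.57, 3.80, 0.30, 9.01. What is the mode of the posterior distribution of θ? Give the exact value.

The Uniform(0, θ) likelihood is θ^(−n) for θ ≥ max(xᵢ), zero otherwise. Here max(xᵢ) = 10.57.
Posterior ∝ θ^(−4) · θ^(−6) = θ^(−10) on θ ≥ max(4.9, 10.57) = 10.57.
This density is strictly decreasing in θ, so the posterior mode lies at the lower boundary of the support.

θ̂_MAP = 10.57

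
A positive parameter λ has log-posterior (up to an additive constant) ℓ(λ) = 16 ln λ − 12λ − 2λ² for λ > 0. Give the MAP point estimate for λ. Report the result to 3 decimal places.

λ̂_MAP = 1.000

ℓ'(λ) = 16/λ − 12 − 4λ. Setting this to zero and multiplying by λ: 4λ² + 12λ − 16 = 0.
λ = (−12 + √(12² + 4·4·16)) / (2·4) = (−12 + √400) / 8 = (−12 + 20)/8 = 1.
ℓ''(λ) = −16/λ² − 4 < 0, confirming a maximum.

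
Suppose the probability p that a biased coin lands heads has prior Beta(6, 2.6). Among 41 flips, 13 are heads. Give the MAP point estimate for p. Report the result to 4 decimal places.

p̂_MAP = 0.3782

Prior: Beta(6, 2.6).
Data: 13 successes in 41 trials. The binomial likelihood contributes p^13(1−p)^28, so the posterior is Beta(6+13, 2.6+28) = Beta(19, 30.6).
For Beta(a, b) with a, b > 1 the mode is (a−1)/(a+b−2) = 18/47.6 ≈ 0.3782.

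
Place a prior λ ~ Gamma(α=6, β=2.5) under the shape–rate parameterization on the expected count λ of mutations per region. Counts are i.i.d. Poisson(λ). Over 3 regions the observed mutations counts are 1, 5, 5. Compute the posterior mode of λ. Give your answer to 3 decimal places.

Σxᵢ = 1+5+5 = 11, with n = 3.
Posterior ∝ λ^5e^(−2.5λ) · λ^11e^(−3λ) = λ^16e^(−5.5λ), i.e. Gamma(shape=17, rate=5.5).
The mode of a Gamma(a, b) with a ≥ 1 (shape–rate) is (a−1)/b = 16/5.5 ≈ 2.909.

λ̂_MAP = 2.909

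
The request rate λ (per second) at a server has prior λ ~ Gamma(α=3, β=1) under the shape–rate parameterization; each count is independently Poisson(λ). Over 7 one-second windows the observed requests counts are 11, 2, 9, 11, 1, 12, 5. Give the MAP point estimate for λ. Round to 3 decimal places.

Σxᵢ = 11+2+9+11+1+12+5 = 51, with n = 7.
Posterior ∝ λ^2e^(−1λ) · λ^51e^(−7λ) = λ^53e^(−8λ), i.e. Gamma(shape=54, rate=8).
The mode of a Gamma(a, b) with a ≥ 1 (shape–rate) is (a−1)/b = 53/8 ≈ 6.625.

λ̂_MAP = 6.625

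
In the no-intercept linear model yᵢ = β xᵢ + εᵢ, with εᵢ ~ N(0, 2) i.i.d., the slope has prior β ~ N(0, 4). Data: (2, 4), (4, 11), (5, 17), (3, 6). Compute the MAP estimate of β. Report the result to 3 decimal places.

β̂_MAP = 2.844

log p(β | y) = −Σ(yᵢ − βxᵢ)²/(2·2) − β²/(2·4) + const.
Setting the derivative to zero: Σxᵢ(yᵢ − βxᵢ)/2 − β/4 = 0, so β = Σxᵢyᵢ / (Σxᵢ² + σ²/τ²).
Σxᵢyᵢ = 2·4 + 4·11 + 5·17 + 3·6 = 155; Σxᵢ² = 54; σ²/τ² = 0.5.
β̂_MAP = 155 / (54 + 0.5) = 155/54.5 ≈ 2.844.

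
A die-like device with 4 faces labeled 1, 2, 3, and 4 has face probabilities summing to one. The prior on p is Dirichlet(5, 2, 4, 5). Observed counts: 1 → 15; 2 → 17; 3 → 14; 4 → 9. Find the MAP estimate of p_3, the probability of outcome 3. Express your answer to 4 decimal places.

MAP estimate: 0.2537

The posterior is Dirichlet(αᵢ + nᵢ) = Dirichlet(20, 19, 18, 14).
For a Dirichlet(a₁,…,a_K) with all aᵢ > 1, the mode has j-th component (aⱼ − 1)/(Σaᵢ − K).
Here Σaᵢ = 71 and K = 4, so p_3 = (18 − 1)/(71 − 4) = 17/67 ≈ 0.2537.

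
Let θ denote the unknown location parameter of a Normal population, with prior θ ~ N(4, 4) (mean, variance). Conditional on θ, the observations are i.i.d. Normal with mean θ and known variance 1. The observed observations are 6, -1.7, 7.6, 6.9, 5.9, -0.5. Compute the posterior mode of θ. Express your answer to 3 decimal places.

θ̂_MAP = 4.032

n = 6; x̄ = (6 + (-1.7) + 7.6 + 6.9 + 5.9 + (-0.5))/6 = 24.2/6 = 121/30 ≈ 4.0333.
For a Normal prior and Normal likelihood with known variance, the posterior is Normal; its mode equals its mean, the precision-weighted average.
Prior precision 1/σ₀² = 1/4 = 0.25; data precision n/σ² = 6/1 = 6.
θ̂ = (0.25·4 + 6·(121/30)) / (0.25 + 6) = 25.2/6.25 = 4.032.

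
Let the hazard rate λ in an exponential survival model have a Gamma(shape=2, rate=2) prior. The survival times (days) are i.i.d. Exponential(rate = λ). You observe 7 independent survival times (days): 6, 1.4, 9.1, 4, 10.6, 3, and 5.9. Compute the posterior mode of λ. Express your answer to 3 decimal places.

The Exponential(rate=λ) likelihood is ∝ λ^n e^(−λΣtᵢ). Here n = 7 and Σtᵢ = 6 + 1.4 + 9.1 + 4 + 10.6 + 3 + 5.9 = 40.
Posterior ∝ λe^(−2λ) · λ^7e^(−40λ) = λ^8e^(−42λ), i.e. Gamma(9, 42).
Mode = (a−1)/b = 8/42 ≈ 0.190.

λ̂_MAP = 0.190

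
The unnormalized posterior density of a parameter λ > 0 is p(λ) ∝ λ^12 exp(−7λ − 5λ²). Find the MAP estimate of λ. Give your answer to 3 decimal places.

λ̂_MAP = 0.800

ℓ'(λ) = 12/λ − 7 − 10λ. Setting this to zero and multiplying by λ: 10λ² + 7λ − 12 = 0.
λ = (−7 + √(7² + 4·10·12)) / (2·10) = (−7 + √529) / 20 = (−7 + 23)/20 = 4/5.
ℓ''(λ) = −12/λ² − 10 < 0, confirming a maximum.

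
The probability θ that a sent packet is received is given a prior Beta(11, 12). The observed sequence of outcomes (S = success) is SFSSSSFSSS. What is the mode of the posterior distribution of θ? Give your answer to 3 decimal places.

Prior: Beta(11, 12).
Data: 8 successes in 10 trials (from the sequence). The binomial likelihood contributes θ^8(1−θ)^2, so the posterior is Beta(11+8, 12+2) = Beta(19, 14).
For Beta(a, b) with a, b > 1 the mode is (a−1)/(a+b−2) = 18/31 ≈ 0.581.

θ̂_MAP = 0.581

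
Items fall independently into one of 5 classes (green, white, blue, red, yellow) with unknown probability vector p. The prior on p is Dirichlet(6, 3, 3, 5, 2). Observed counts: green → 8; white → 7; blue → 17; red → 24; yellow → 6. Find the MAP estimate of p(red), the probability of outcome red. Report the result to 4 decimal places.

MAP estimate of p(red) = 0.3684

The posterior is Dirichlet(αᵢ + nᵢ) = Dirichlet(14, 10, 20, 29, 8).
For a Dirichlet(a₁,…,a_K) with all aᵢ > 1, the mode has j-th component (aⱼ − 1)/(Σaᵢ − K).
Here Σaᵢ = 81 and K = 5, so p(red) = (29 − 1)/(81 − 5) = 28/76 ≈ 0.3684.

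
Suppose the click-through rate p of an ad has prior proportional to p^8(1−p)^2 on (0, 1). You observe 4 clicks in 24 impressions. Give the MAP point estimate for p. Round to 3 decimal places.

p̂_MAP = 0.353

The prior density ∝ p^8(1−p)^2 is the kernel of Beta(9, 3).
Data: 4 successes in 24 trials. The binomial likelihood contributes p^4(1−p)^20, so the posterior is Beta(9+4, 3+20) = Beta(13, 23).
For Beta(a, b) with a, b > 1 the mode is (a−1)/(a+b−2) = 12/34 ≈ 0.353.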